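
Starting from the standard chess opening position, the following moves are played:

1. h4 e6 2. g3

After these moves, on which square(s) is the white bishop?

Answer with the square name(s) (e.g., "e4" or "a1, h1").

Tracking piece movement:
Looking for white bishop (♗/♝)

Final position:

  a b c d e f g h
  ─────────────────
8│♜ ♞ ♝ ♛ ♚ ♝ ♞ ♜│8
7│♟ ♟ ♟ ♟ · ♟ ♟ ♟│7
6│· · · · ♟ · · ·│6
5│· · · · · · · ·│5
4│· · · · · · · ♙│4
3│· · · · · · ♙ ·│3
2│♙ ♙ ♙ ♙ ♙ ♙ · ·│2
1│♖ ♘ ♗ ♕ ♔ ♗ ♘ ♖│1
  ─────────────────
  a b c d e f g h


c1, f1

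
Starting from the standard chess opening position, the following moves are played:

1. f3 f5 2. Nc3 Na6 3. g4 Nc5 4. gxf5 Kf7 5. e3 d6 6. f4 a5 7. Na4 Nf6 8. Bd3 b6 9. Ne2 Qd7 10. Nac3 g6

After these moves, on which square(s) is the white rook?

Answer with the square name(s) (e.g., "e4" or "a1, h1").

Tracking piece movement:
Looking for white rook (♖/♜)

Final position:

  a b c d e f g h
  ─────────────────
8│♜ · ♝ · · ♝ · ♜│8
7│· · ♟ ♛ ♟ ♚ · ♟│7
6│· ♟ · ♟ · ♞ ♟ ·│6
5│♟ · ♞ · · ♙ · ·│5
4│· · · · · ♙ · ·│4
3│· · ♘ ♗ ♙ · · ·│3
2│♙ ♙ ♙ ♙ ♘ · · ♙│2
1│♖ · ♗ ♕ ♔ · · ♖│1
  ─────────────────
  a b c d e f g h


a1, h1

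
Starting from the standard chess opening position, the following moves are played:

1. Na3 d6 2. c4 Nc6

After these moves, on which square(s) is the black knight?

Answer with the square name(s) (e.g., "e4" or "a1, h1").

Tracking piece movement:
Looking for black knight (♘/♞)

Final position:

  a b c d e f g h
  ─────────────────
8│♜ · ♝ ♛ ♚ ♝ ♞ ♜│8
7│♟ ♟ ♟ · ♟ ♟ ♟ ♟│7
6│· · ♞ ♟ · · · ·│6
5│· · · · · · · ·│5
4│· · ♙ · · · · ·│4
3│♘ · · · · · · ·│3
2│♙ ♙ · ♙ ♙ ♙ ♙ ♙│2
1│♖ · ♗ ♕ ♔ ♗ ♘ ♖│1
  ─────────────────
  a b c d e f g h


c6, g8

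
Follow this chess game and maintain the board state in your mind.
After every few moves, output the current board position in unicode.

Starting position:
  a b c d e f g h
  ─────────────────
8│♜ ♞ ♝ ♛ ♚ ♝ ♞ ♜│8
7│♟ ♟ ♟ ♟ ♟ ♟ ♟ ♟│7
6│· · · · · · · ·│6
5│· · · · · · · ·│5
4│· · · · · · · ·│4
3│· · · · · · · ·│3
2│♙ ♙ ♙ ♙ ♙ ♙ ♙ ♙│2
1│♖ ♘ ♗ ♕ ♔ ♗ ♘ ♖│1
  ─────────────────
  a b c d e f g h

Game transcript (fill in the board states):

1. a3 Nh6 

  a b c d e f g h
  ─────────────────
8│♜ ♞ ♝ ♛ ♚ ♝ · ♜│8
7│♟ ♟ ♟ ♟ ♟ ♟ ♟ ♟│7
6│· · · · · · · ♞│6
5│· · · · · · · ·│5
4│· · · · · · · ·│4
3│♙ · · · · · · ·│3
2│· ♙ ♙ ♙ ♙ ♙ ♙ ♙│2
1│♖ ♘ ♗ ♕ ♔ ♗ ♘ ♖│1
  ─────────────────
  a b c d e f g h

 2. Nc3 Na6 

  a b c d e f g h
  ─────────────────
8│♜ · ♝ ♛ ♚ ♝ · ♜│8
7│♟ ♟ ♟ ♟ ♟ ♟ ♟ ♟│7
6│♞ · · · · · · ♞│6
5│· · · · · · · ·│5
4│· · · · · · · ·│4
3│♙ · ♘ · · · · ·│3
2│· ♙ ♙ ♙ ♙ ♙ ♙ ♙│2
1│♖ · ♗ ♕ ♔ ♗ ♘ ♖│1
  ─────────────────
  a b c d e f g h

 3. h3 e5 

  a b c d e f g h
  ─────────────────
8│♜ · ♝ ♛ ♚ ♝ · ♜│8
7│♟ ♟ ♟ ♟ · ♟ ♟ ♟│7
6│♞ · · · · · · ♞│6
5│· · · · ♟ · · ·│5
4│· · · · · · · ·│4
3│♙ · ♘ · · · · ♙│3
2│· ♙ ♙ ♙ ♙ ♙ ♙ ·│2
1│♖ · ♗ ♕ ♔ ♗ ♘ ♖│1
  ─────────────────
  a b c d e f g h



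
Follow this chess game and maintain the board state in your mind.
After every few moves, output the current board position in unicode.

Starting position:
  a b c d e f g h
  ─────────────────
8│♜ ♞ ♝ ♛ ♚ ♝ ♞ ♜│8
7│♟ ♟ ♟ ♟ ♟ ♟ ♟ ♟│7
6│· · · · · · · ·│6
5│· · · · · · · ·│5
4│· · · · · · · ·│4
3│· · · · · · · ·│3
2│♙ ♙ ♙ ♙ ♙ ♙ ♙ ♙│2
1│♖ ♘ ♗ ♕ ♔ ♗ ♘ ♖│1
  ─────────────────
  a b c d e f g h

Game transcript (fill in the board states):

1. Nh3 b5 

  a b c d e f g h
  ─────────────────
8│♜ ♞ ♝ ♛ ♚ ♝ ♞ ♜│8
7│♟ · ♟ ♟ ♟ ♟ ♟ ♟│7
6│· · · · · · · ·│6
5│· ♟ · · · · · ·│5
4│· · · · · · · ·│4
3│· · · · · · · ♘│3
2│♙ ♙ ♙ ♙ ♙ ♙ ♙ ♙│2
1│♖ ♘ ♗ ♕ ♔ ♗ · ♖│1
  ─────────────────
  a b c d e f g h

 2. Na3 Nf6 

  a b c d e f g h
  ─────────────────
8│♜ ♞ ♝ ♛ ♚ ♝ · ♜│8
7│♟ · ♟ ♟ ♟ ♟ ♟ ♟│7
6│· · · · · ♞ · ·│6
5│· ♟ · · · · · ·│5
4│· · · · · · · ·│4
3│♘ · · · · · · ♘│3
2│♙ ♙ ♙ ♙ ♙ ♙ ♙ ♙│2
1│♖ · ♗ ♕ ♔ ♗ · ♖│1
  ─────────────────
  a b c d e f g h

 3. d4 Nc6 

  a b c d e f g h
  ─────────────────
8│♜ · ♝ ♛ ♚ ♝ · ♜│8
7│♟ · ♟ ♟ ♟ ♟ ♟ ♟│7
6│· · ♞ · · ♞ · ·│6
5│· ♟ · · · · · ·│5
4│· · · ♙ · · · ·│4
3│♘ · · · · · · ♘│3
2│♙ ♙ ♙ · ♙ ♙ ♙ ♙│2
1│♖ · ♗ ♕ ♔ ♗ · ♖│1
  ─────────────────
  a b c d e f g h

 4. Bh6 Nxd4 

  a b c d e f g h
  ─────────────────
8│♜ · ♝ ♛ ♚ ♝ · ♜│8
7│♟ · ♟ ♟ ♟ ♟ ♟ ♟│7
6│· · · · · ♞ · ♗│6
5│· ♟ · · · · · ·│5
4│· · · ♞ · · · ·│4
3│♘ · · · · · · ♘│3
2│♙ ♙ ♙ · ♙ ♙ ♙ ♙│2
1│♖ · · ♕ ♔ ♗ · ♖│1
  ─────────────────
  a b c d e f g h



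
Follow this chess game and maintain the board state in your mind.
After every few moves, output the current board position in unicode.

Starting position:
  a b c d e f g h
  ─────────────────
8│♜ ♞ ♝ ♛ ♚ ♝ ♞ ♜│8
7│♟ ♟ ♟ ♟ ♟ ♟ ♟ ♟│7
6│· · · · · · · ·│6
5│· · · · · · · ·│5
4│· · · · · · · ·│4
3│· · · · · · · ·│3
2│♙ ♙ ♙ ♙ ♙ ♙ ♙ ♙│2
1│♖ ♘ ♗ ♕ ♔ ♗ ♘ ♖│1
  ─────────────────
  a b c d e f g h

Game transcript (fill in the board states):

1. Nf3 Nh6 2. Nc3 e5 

  a b c d e f g h
  ─────────────────
8│♜ ♞ ♝ ♛ ♚ ♝ · ♜│8
7│♟ ♟ ♟ ♟ · ♟ ♟ ♟│7
6│· · · · · · · ♞│6
5│· · · · ♟ · · ·│5
4│· · · · · · · ·│4
3│· · ♘ · · ♘ · ·│3
2│♙ ♙ ♙ ♙ ♙ ♙ ♙ ♙│2
1│♖ · ♗ ♕ ♔ ♗ · ♖│1
  ─────────────────
  a b c d e f g h

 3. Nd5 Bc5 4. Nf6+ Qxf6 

  a b c d e f g h
  ─────────────────
8│♜ ♞ ♝ · ♚ · · ♜│8
7│♟ ♟ ♟ ♟ · ♟ ♟ ♟│7
6│· · · · · ♛ · ♞│6
5│· · ♝ · ♟ · · ·│5
4│· · · · · · · ·│4
3│· · · · · ♘ · ·│3
2│♙ ♙ ♙ ♙ ♙ ♙ ♙ ♙│2
1│♖ · ♗ ♕ ♔ ♗ · ♖│1
  ─────────────────
  a b c d e f g h

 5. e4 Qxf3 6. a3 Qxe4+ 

  a b c d e f g h
  ─────────────────
8│♜ ♞ ♝ · ♚ · · ♜│8
7│♟ ♟ ♟ ♟ · ♟ ♟ ♟│7
6│· · · · · · · ♞│6
5│· · ♝ · ♟ · · ·│5
4│· · · · ♛ · · ·│4
3│♙ · · · · · · ·│3
2│· ♙ ♙ ♙ · ♙ ♙ ♙│2
1│♖ · ♗ ♕ ♔ ♗ · ♖│1
  ─────────────────
  a b c d e f g h

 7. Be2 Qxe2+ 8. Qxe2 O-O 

  a b c d e f g h
  ─────────────────
8│♜ ♞ ♝ · · ♜ ♚ ·│8
7│♟ ♟ ♟ ♟ · ♟ ♟ ♟│7
6│· · · · · · · ♞│6
5│· · ♝ · ♟ · · ·│5
4│· · · · · · · ·│4
3│♙ · · · · · · ·│3
2│· ♙ ♙ ♙ ♕ ♙ ♙ ♙│2
1│♖ · ♗ · ♔ · · ♖│1
  ─────────────────
  a b c d e f g h

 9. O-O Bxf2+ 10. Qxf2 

  a b c d e f g h
  ─────────────────
8│♜ ♞ ♝ · · ♜ ♚ ·│8
7│♟ ♟ ♟ ♟ · ♟ ♟ ♟│7
6│· · · · · · · ♞│6
5│· · · · ♟ · · ·│5
4│· · · · · · · ·│4
3│♙ · · · · · · ·│3
2│· ♙ ♙ ♙ · ♕ ♙ ♙│2
1│♖ · ♗ · · ♖ ♔ ·│1
  ─────────────────
  a b c d e f g h


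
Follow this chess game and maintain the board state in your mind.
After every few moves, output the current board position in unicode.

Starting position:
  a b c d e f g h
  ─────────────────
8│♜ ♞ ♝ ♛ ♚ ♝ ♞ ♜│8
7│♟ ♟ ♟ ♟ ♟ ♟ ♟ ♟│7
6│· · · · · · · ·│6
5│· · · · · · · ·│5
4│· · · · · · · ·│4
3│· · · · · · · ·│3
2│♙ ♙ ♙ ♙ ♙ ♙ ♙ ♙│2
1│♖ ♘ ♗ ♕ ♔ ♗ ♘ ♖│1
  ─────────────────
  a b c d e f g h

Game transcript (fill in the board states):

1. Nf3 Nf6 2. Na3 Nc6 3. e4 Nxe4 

  a b c d e f g h
  ─────────────────
8│♜ · ♝ ♛ ♚ ♝ · ♜│8
7│♟ ♟ ♟ ♟ ♟ ♟ ♟ ♟│7
6│· · ♞ · · · · ·│6
5│· · · · · · · ·│5
4│· · · · ♞ · · ·│4
3│♘ · · · · ♘ · ·│3
2│♙ ♙ ♙ ♙ · ♙ ♙ ♙│2
1│♖ · ♗ ♕ ♔ ♗ · ♖│1
  ─────────────────
  a b c d e f g h

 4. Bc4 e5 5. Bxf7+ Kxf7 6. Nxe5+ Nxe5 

  a b c d e f g h
  ─────────────────
8│♜ · ♝ ♛ · ♝ · ♜│8
7│♟ ♟ ♟ ♟ · ♚ ♟ ♟│7
6│· · · · · · · ·│6
5│· · · · ♞ · · ·│5
4│· · · · ♞ · · ·│4
3│♘ · · · · · · ·│3
2│♙ ♙ ♙ ♙ · ♙ ♙ ♙│2
1│♖ · ♗ ♕ ♔ · · ♖│1
  ─────────────────
  a b c d e f g h

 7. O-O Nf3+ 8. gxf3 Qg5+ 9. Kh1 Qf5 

  a b c d e f g h
  ─────────────────
8│♜ · ♝ · · ♝ · ♜│8
7│♟ ♟ ♟ ♟ · ♚ ♟ ♟│7
6│· · · · · · · ·│6
5│· · · · · ♛ · ·│5
4│· · · · ♞ · · ·│4
3│♘ · · · · ♙ · ·│3
2│♙ ♙ ♙ ♙ · ♙ · ♙│2
1│♖ · ♗ ♕ · ♖ · ♔│1
  ─────────────────
  a b c d e f g h

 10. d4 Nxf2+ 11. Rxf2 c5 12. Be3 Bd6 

  a b c d e f g h
  ─────────────────
8│♜ · ♝ · · · · ♜│8
7│♟ ♟ · ♟ · ♚ ♟ ♟│7
6│· · · ♝ · · · ·│6
5│· · ♟ · · ♛ · ·│5
4│· · · ♙ · · · ·│4
3│♘ · · · ♗ ♙ · ·│3
2│♙ ♙ ♙ · · ♖ · ♙│2
1│♖ · · ♕ · · · ♔│1
  ─────────────────
  a b c d e f g h



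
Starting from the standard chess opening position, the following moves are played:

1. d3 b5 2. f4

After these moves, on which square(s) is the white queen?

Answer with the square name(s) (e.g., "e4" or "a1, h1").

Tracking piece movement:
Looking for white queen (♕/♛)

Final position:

  a b c d e f g h
  ─────────────────
8│♜ ♞ ♝ ♛ ♚ ♝ ♞ ♜│8
7│♟ · ♟ ♟ ♟ ♟ ♟ ♟│7
6│· · · · · · · ·│6
5│· ♟ · · · · · ·│5
4│· · · · · ♙ · ·│4
3│· · · ♙ · · · ·│3
2│♙ ♙ ♙ · ♙ · ♙ ♙│2
1│♖ ♘ ♗ ♕ ♔ ♗ ♘ ♖│1
  ─────────────────
  a b c d e f g h


d1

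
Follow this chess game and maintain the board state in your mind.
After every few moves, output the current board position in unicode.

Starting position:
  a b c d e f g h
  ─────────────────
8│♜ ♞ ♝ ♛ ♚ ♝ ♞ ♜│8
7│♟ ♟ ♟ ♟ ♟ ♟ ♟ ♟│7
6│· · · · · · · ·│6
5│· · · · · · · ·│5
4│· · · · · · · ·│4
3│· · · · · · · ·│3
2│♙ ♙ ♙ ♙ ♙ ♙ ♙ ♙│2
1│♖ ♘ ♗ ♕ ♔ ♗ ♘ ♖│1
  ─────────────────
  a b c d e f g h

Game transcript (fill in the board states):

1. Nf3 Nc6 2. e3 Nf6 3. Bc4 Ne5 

  a b c d e f g h
  ─────────────────
8│♜ · ♝ ♛ ♚ ♝ · ♜│8
7│♟ ♟ ♟ ♟ ♟ ♟ ♟ ♟│7
6│· · · · · ♞ · ·│6
5│· · · · ♞ · · ·│5
4│· · ♗ · · · · ·│4
3│· · · · ♙ ♘ · ·│3
2│♙ ♙ ♙ ♙ · ♙ ♙ ♙│2
1│♖ ♘ ♗ ♕ ♔ · · ♖│1
  ─────────────────
  a b c d e f g h

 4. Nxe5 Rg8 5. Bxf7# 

  a b c d e f g h
  ─────────────────
8│♜ · ♝ ♛ ♚ ♝ ♜ ·│8
7│♟ ♟ ♟ ♟ ♟ ♗ ♟ ♟│7
6│· · · · · ♞ · ·│6
5│· · · · ♘ · · ·│5
4│· · · · · · · ·│4
3│· · · · ♙ · · ·│3
2│♙ ♙ ♙ ♙ · ♙ ♙ ♙│2
1│♖ ♘ ♗ ♕ ♔ · · ♖│1
  ─────────────────
  a b c d e f g h


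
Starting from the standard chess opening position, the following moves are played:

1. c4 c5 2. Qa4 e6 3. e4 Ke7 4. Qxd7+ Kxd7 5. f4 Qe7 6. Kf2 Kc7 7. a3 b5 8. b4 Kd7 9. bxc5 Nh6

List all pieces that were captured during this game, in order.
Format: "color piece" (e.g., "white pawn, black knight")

Tracking captures:
  Qxd7+: captured black pawn
  Kxd7: captured white queen
  bxc5: captured black pawn

black pawn, white queen, black pawn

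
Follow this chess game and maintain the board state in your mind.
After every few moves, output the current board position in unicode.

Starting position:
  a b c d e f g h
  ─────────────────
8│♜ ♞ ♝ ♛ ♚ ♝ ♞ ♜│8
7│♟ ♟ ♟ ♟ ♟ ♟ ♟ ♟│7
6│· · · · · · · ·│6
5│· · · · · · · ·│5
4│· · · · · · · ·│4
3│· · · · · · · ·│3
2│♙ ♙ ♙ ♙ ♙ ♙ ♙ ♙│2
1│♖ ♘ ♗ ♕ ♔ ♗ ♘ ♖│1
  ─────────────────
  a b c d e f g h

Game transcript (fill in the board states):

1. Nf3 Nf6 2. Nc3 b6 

  a b c d e f g h
  ─────────────────
8│♜ ♞ ♝ ♛ ♚ ♝ · ♜│8
7│♟ · ♟ ♟ ♟ ♟ ♟ ♟│7
6│· ♟ · · · ♞ · ·│6
5│· · · · · · · ·│5
4│· · · · · · · ·│4
3│· · ♘ · · ♘ · ·│3
2│♙ ♙ ♙ ♙ ♙ ♙ ♙ ♙│2
1│♖ · ♗ ♕ ♔ ♗ · ♖│1
  ─────────────────
  a b c d e f g h

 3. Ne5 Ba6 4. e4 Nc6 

  a b c d e f g h
  ─────────────────
8│♜ · · ♛ ♚ ♝ · ♜│8
7│♟ · ♟ ♟ ♟ ♟ ♟ ♟│7
6│♝ ♟ ♞ · · ♞ · ·│6
5│· · · · ♘ · · ·│5
4│· · · · ♙ · · ·│4
3│· · ♘ · · · · ·│3
2│♙ ♙ ♙ ♙ · ♙ ♙ ♙│2
1│♖ · ♗ ♕ ♔ ♗ · ♖│1
  ─────────────────
  a b c d e f g h

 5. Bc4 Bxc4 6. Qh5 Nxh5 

  a b c d e f g h
  ─────────────────
8│♜ · · ♛ ♚ ♝ · ♜│8
7│♟ · ♟ ♟ ♟ ♟ ♟ ♟│7
6│· ♟ ♞ · · · · ·│6
5│· · · · ♘ · · ♞│5
4│· · ♝ · ♙ · · ·│4
3│· · ♘ · · · · ·│3
2│♙ ♙ ♙ ♙ · ♙ ♙ ♙│2
1│♖ · ♗ · ♔ · · ♖│1
  ─────────────────
  a b c d e f g h

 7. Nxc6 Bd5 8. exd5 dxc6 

  a b c d e f g h
  ─────────────────
8│♜ · · ♛ ♚ ♝ · ♜│8
7│♟ · ♟ · ♟ ♟ ♟ ♟│7
6│· ♟ ♟ · · · · ·│6
5│· · · ♙ · · · ♞│5
4│· · · · · · · ·│4
3│· · ♘ · · · · ·│3
2│♙ ♙ ♙ ♙ · ♙ ♙ ♙│2
1│♖ · ♗ · ♔ · · ♖│1
  ─────────────────
  a b c d e f g h

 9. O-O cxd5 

  a b c d e f g h
  ─────────────────
8│♜ · · ♛ ♚ ♝ · ♜│8
7│♟ · ♟ · ♟ ♟ ♟ ♟│7
6│· ♟ · · · · · ·│6
5│· · · ♟ · · · ♞│5
4│· · · · · · · ·│4
3│· · ♘ · · · · ·│3
2│♙ ♙ ♙ ♙ · ♙ ♙ ♙│2
1│♖ · ♗ · · ♖ ♔ ·│1
  ─────────────────
  a b c d e f g h


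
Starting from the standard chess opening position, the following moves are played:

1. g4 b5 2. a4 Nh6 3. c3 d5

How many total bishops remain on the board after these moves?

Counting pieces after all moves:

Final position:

  a b c d e f g h
  ─────────────────
8│♜ ♞ ♝ ♛ ♚ ♝ · ♜│8
7│♟ · ♟ · ♟ ♟ ♟ ♟│7
6│· · · · · · · ♞│6
5│· ♟ · ♟ · · · ·│5
4│♙ · · · · · ♙ ·│4
3│· · ♙ · · · · ·│3
2│· ♙ · ♙ ♙ ♙ · ♙│2
1│♖ ♘ ♗ ♕ ♔ ♗ ♘ ♖│1
  ─────────────────
  a b c d e f g h


4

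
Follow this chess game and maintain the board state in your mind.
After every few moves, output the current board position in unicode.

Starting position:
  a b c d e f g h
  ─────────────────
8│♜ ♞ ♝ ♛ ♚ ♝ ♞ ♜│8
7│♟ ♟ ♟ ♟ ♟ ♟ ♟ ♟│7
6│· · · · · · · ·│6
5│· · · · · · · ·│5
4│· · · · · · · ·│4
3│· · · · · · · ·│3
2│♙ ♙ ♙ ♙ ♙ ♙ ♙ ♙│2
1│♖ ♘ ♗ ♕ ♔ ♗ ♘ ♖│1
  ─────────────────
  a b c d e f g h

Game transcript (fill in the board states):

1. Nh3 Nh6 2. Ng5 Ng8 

  a b c d e f g h
  ─────────────────
8│♜ ♞ ♝ ♛ ♚ ♝ ♞ ♜│8
7│♟ ♟ ♟ ♟ ♟ ♟ ♟ ♟│7
6│· · · · · · · ·│6
5│· · · · · · ♘ ·│5
4│· · · · · · · ·│4
3│· · · · · · · ·│3
2│♙ ♙ ♙ ♙ ♙ ♙ ♙ ♙│2
1│♖ ♘ ♗ ♕ ♔ ♗ · ♖│1
  ─────────────────
  a b c d e f g h

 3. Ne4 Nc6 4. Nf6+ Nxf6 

  a b c d e f g h
  ─────────────────
8│♜ · ♝ ♛ ♚ ♝ · ♜│8
7│♟ ♟ ♟ ♟ ♟ ♟ ♟ ♟│7
6│· · ♞ · · ♞ · ·│6
5│· · · · · · · ·│5
4│· · · · · · · ·│4
3│· · · · · · · ·│3
2│♙ ♙ ♙ ♙ ♙ ♙ ♙ ♙│2
1│♖ ♘ ♗ ♕ ♔ ♗ · ♖│1
  ─────────────────
  a b c d e f g h

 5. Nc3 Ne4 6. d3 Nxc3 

  a b c d e f g h
  ─────────────────
8│♜ · ♝ ♛ ♚ ♝ · ♜│8
7│♟ ♟ ♟ ♟ ♟ ♟ ♟ ♟│7
6│· · ♞ · · · · ·│6
5│· · · · · · · ·│5
4│· · · · · · · ·│4
3│· · ♞ ♙ · · · ·│3
2│♙ ♙ ♙ · ♙ ♙ ♙ ♙│2
1│♖ · ♗ ♕ ♔ ♗ · ♖│1
  ─────────────────
  a b c d e f g h

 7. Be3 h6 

  a b c d e f g h
  ─────────────────
8│♜ · ♝ ♛ ♚ ♝ · ♜│8
7│♟ ♟ ♟ ♟ ♟ ♟ ♟ ·│7
6│· · ♞ · · · · ♟│6
5│· · · · · · · ·│5
4│· · · · · · · ·│4
3│· · ♞ ♙ ♗ · · ·│3
2│♙ ♙ ♙ · ♙ ♙ ♙ ♙│2
1│♖ · · ♕ ♔ ♗ · ♖│1
  ─────────────────
  a b c d e f g h


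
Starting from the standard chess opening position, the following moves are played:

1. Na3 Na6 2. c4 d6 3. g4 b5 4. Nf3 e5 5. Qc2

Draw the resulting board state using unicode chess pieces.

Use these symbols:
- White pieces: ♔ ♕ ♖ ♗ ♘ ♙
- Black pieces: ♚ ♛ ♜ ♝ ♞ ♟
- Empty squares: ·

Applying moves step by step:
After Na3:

♜ ♞ ♝ ♛ ♚ ♝ ♞ ♜
♟ ♟ ♟ ♟ ♟ ♟ ♟ ♟
· · · · · · · ·
· · · · · · · ·
· · · · · · · ·
♘ · · · · · · ·
♙ ♙ ♙ ♙ ♙ ♙ ♙ ♙
♖ · ♗ ♕ ♔ ♗ ♘ ♖


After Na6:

♜ · ♝ ♛ ♚ ♝ ♞ ♜
♟ ♟ ♟ ♟ ♟ ♟ ♟ ♟
♞ · · · · · · ·
· · · · · · · ·
· · · · · · · ·
♘ · · · · · · ·
♙ ♙ ♙ ♙ ♙ ♙ ♙ ♙
♖ · ♗ ♕ ♔ ♗ ♘ ♖


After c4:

♜ · ♝ ♛ ♚ ♝ ♞ ♜
♟ ♟ ♟ ♟ ♟ ♟ ♟ ♟
♞ · · · · · · ·
· · · · · · · ·
· · ♙ · · · · ·
♘ · · · · · · ·
♙ ♙ · ♙ ♙ ♙ ♙ ♙
♖ · ♗ ♕ ♔ ♗ ♘ ♖


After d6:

♜ · ♝ ♛ ♚ ♝ ♞ ♜
♟ ♟ ♟ · ♟ ♟ ♟ ♟
♞ · · ♟ · · · ·
· · · · · · · ·
· · ♙ · · · · ·
♘ · · · · · · ·
♙ ♙ · ♙ ♙ ♙ ♙ ♙
♖ · ♗ ♕ ♔ ♗ ♘ ♖


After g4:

♜ · ♝ ♛ ♚ ♝ ♞ ♜
♟ ♟ ♟ · ♟ ♟ ♟ ♟
♞ · · ♟ · · · ·
· · · · · · · ·
· · ♙ · · · ♙ ·
♘ · · · · · · ·
♙ ♙ · ♙ ♙ ♙ · ♙
♖ · ♗ ♕ ♔ ♗ ♘ ♖


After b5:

♜ · ♝ ♛ ♚ ♝ ♞ ♜
♟ · ♟ · ♟ ♟ ♟ ♟
♞ · · ♟ · · · ·
· ♟ · · · · · ·
· · ♙ · · · ♙ ·
♘ · · · · · · ·
♙ ♙ · ♙ ♙ ♙ · ♙
♖ · ♗ ♕ ♔ ♗ ♘ ♖


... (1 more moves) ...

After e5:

♜ · ♝ ♛ ♚ ♝ ♞ ♜
♟ · ♟ · · ♟ ♟ ♟
♞ · · ♟ · · · ·
· ♟ · · ♟ · · ·
· · ♙ · · · ♙ ·
♘ · · · · ♘ · ·
♙ ♙ · ♙ ♙ ♙ · ♙
♖ · ♗ ♕ ♔ ♗ · ♖


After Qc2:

♜ · ♝ ♛ ♚ ♝ ♞ ♜
♟ · ♟ · · ♟ ♟ ♟
♞ · · ♟ · · · ·
· ♟ · · ♟ · · ·
· · ♙ · · · ♙ ·
♘ · · · · ♘ · ·
♙ ♙ ♕ ♙ ♙ ♙ · ♙
♖ · ♗ · ♔ ♗ · ♖



  a b c d e f g h
  ─────────────────
8│♜ · ♝ ♛ ♚ ♝ ♞ ♜│8
7│♟ · ♟ · · ♟ ♟ ♟│7
6│♞ · · ♟ · · · ·│6
5│· ♟ · · ♟ · · ·│5
4│· · ♙ · · · ♙ ·│4
3│♘ · · · · ♘ · ·│3
2│♙ ♙ ♕ ♙ ♙ ♙ · ♙│2
1│♖ · ♗ · ♔ ♗ · ♖│1
  ─────────────────
  a b c d e f g h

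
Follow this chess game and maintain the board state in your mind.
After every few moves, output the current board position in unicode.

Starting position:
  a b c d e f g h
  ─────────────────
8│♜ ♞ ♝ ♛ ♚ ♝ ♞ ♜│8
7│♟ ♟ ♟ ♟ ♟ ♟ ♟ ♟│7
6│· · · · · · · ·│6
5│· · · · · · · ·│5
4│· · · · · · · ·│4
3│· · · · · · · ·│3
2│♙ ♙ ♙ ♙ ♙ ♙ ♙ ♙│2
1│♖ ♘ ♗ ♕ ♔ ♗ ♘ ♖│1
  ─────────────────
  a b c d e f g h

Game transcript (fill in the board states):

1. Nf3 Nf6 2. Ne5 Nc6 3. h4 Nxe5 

  a b c d e f g h
  ─────────────────
8│♜ · ♝ ♛ ♚ ♝ · ♜│8
7│♟ ♟ ♟ ♟ ♟ ♟ ♟ ♟│7
6│· · · · · ♞ · ·│6
5│· · · · ♞ · · ·│5
4│· · · · · · · ♙│4
3│· · · · · · · ·│3
2│♙ ♙ ♙ ♙ ♙ ♙ ♙ ·│2
1│♖ ♘ ♗ ♕ ♔ ♗ · ♖│1
  ─────────────────
  a b c d e f g h

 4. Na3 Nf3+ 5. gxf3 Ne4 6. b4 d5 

  a b c d e f g h
  ─────────────────
8│♜ · ♝ ♛ ♚ ♝ · ♜│8
7│♟ ♟ ♟ · ♟ ♟ ♟ ♟│7
6│· · · · · · · ·│6
5│· · · ♟ · · · ·│5
4│· ♙ · · ♞ · · ♙│4
3│♘ · · · · ♙ · ·│3
2│♙ · ♙ ♙ ♙ ♙ · ·│2
1│♖ · ♗ ♕ ♔ ♗ · ♖│1
  ─────────────────
  a b c d e f g h

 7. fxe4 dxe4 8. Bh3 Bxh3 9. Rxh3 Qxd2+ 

  a b c d e f g h
  ─────────────────
8│♜ · · · ♚ ♝ · ♜│8
7│♟ ♟ ♟ · ♟ ♟ ♟ ♟│7
6│· · · · · · · ·│6
5│· · · · · · · ·│5
4│· ♙ · · ♟ · · ♙│4
3│♘ · · · · · · ♖│3
2│♙ · ♙ ♛ ♙ ♙ · ·│2
1│♖ · ♗ ♕ ♔ · · ·│1
  ─────────────────
  a b c d e f g h

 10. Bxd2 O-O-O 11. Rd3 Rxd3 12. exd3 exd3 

  a b c d e f g h
  ─────────────────
8│· · ♚ · · ♝ · ♜│8
7│♟ ♟ ♟ · ♟ ♟ ♟ ♟│7
6│· · · · · · · ·│6
5│· · · · · · · ·│5
4│· ♙ · · · · · ♙│4
3│♘ · · ♟ · · · ·│3
2│♙ · ♙ ♗ · ♙ · ·│2
1│♖ · · ♕ ♔ · · ·│1
  ─────────────────
  a b c d e f g h

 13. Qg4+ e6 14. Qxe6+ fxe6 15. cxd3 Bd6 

  a b c d e f g h
  ─────────────────
8│· · ♚ · · · · ♜│8
7│♟ ♟ ♟ · · · ♟ ♟│7
6│· · · ♝ ♟ · · ·│6
5│· · · · · · · ·│5
4│· ♙ · · · · · ♙│4
3│♘ · · ♙ · · · ·│3
2│♙ · · ♗ · ♙ · ·│2
1│♖ · · · ♔ · · ·│1
  ─────────────────
  a b c d e f g h



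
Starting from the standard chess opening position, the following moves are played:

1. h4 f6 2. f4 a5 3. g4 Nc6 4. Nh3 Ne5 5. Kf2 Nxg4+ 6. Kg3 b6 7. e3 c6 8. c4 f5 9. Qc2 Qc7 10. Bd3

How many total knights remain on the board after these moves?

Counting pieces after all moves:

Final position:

  a b c d e f g h
  ─────────────────
8│♜ · ♝ · ♚ ♝ ♞ ♜│8
7│· · ♛ ♟ ♟ · ♟ ♟│7
6│· ♟ ♟ · · · · ·│6
5│♟ · · · · ♟ · ·│5
4│· · ♙ · · ♙ ♞ ♙│4
3│· · · ♗ ♙ · ♔ ♘│3
2│♙ ♙ ♕ ♙ · · · ·│2
1│♖ ♘ ♗ · · · · ♖│1
  ─────────────────
  a b c d e f g h


4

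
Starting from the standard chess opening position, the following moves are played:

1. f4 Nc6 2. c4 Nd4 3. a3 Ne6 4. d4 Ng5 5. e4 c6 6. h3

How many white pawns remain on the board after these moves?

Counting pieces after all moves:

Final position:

  a b c d e f g h
  ─────────────────
8│♜ · ♝ ♛ ♚ ♝ ♞ ♜│8
7│♟ ♟ · ♟ ♟ ♟ ♟ ♟│7
6│· · ♟ · · · · ·│6
5│· · · · · · ♞ ·│5
4│· · ♙ ♙ ♙ ♙ · ·│4
3│♙ · · · · · · ♙│3
2│· ♙ · · · · ♙ ·│2
1│♖ ♘ ♗ ♕ ♔ ♗ ♘ ♖│1
  ─────────────────
  a b c d e f g h


8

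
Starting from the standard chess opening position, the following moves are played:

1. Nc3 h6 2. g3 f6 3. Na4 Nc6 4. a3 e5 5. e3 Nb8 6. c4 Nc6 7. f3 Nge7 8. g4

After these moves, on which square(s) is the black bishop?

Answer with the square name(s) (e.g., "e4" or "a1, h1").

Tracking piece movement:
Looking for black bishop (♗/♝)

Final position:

  a b c d e f g h
  ─────────────────
8│♜ · ♝ ♛ ♚ ♝ · ♜│8
7│♟ ♟ ♟ ♟ ♞ · ♟ ·│7
6│· · ♞ · · ♟ · ♟│6
5│· · · · ♟ · · ·│5
4│♘ · ♙ · · · ♙ ·│4
3│♙ · · · ♙ ♙ · ·│3
2│· ♙ · ♙ · · · ♙│2
1│♖ · ♗ ♕ ♔ ♗ ♘ ♖│1
  ─────────────────
  a b c d e f g h


c8, f8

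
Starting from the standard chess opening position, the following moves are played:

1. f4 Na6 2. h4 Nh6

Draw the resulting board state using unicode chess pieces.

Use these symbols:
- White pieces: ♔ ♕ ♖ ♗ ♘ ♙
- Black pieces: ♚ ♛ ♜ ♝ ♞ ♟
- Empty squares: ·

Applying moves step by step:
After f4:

♜ ♞ ♝ ♛ ♚ ♝ ♞ ♜
♟ ♟ ♟ ♟ ♟ ♟ ♟ ♟
· · · · · · · ·
· · · · · · · ·
· · · · · ♙ · ·
· · · · · · · ·
♙ ♙ ♙ ♙ ♙ · ♙ ♙
♖ ♘ ♗ ♕ ♔ ♗ ♘ ♖


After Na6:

♜ · ♝ ♛ ♚ ♝ ♞ ♜
♟ ♟ ♟ ♟ ♟ ♟ ♟ ♟
♞ · · · · · · ·
· · · · · · · ·
· · · · · ♙ · ·
· · · · · · · ·
♙ ♙ ♙ ♙ ♙ · ♙ ♙
♖ ♘ ♗ ♕ ♔ ♗ ♘ ♖


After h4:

♜ · ♝ ♛ ♚ ♝ ♞ ♜
♟ ♟ ♟ ♟ ♟ ♟ ♟ ♟
♞ · · · · · · ·
· · · · · · · ·
· · · · · ♙ · ♙
· · · · · · · ·
♙ ♙ ♙ ♙ ♙ · ♙ ·
♖ ♘ ♗ ♕ ♔ ♗ ♘ ♖


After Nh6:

♜ · ♝ ♛ ♚ ♝ · ♜
♟ ♟ ♟ ♟ ♟ ♟ ♟ ♟
♞ · · · · · · ♞
· · · · · · · ·
· · · · · ♙ · ♙
· · · · · · · ·
♙ ♙ ♙ ♙ ♙ · ♙ ·
♖ ♘ ♗ ♕ ♔ ♗ ♘ ♖



  a b c d e f g h
  ─────────────────
8│♜ · ♝ ♛ ♚ ♝ · ♜│8
7│♟ ♟ ♟ ♟ ♟ ♟ ♟ ♟│7
6│♞ · · · · · · ♞│6
5│· · · · · · · ·│5
4│· · · · · ♙ · ♙│4
3│· · · · · · · ·│3
2│♙ ♙ ♙ ♙ ♙ · ♙ ·│2
1│♖ ♘ ♗ ♕ ♔ ♗ ♘ ♖│1
  ─────────────────
  a b c d e f g h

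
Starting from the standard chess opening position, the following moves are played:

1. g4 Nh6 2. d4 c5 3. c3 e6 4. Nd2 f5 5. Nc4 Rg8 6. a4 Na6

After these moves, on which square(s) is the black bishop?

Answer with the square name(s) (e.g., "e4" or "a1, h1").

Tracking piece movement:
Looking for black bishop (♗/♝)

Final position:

  a b c d e f g h
  ─────────────────
8│♜ · ♝ ♛ ♚ ♝ ♜ ·│8
7│♟ ♟ · ♟ · · ♟ ♟│7
6│♞ · · · ♟ · · ♞│6
5│· · ♟ · · ♟ · ·│5
4│♙ · ♘ ♙ · · ♙ ·│4
3│· · ♙ · · · · ·│3
2│· ♙ · · ♙ ♙ · ♙│2
1│♖ · ♗ ♕ ♔ ♗ ♘ ♖│1
  ─────────────────
  a b c d e f g h


c8, f8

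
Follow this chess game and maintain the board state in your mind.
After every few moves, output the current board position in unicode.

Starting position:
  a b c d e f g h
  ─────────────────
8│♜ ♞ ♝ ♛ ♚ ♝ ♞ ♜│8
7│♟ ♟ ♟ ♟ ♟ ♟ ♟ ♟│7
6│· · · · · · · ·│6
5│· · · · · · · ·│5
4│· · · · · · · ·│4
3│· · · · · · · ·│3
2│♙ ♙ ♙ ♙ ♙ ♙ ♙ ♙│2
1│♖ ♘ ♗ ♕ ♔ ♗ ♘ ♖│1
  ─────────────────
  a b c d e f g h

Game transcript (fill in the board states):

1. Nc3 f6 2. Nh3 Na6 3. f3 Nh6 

  a b c d e f g h
  ─────────────────
8│♜ · ♝ ♛ ♚ ♝ · ♜│8
7│♟ ♟ ♟ ♟ ♟ · ♟ ♟│7
6│♞ · · · · ♟ · ♞│6
5│· · · · · · · ·│5
4│· · · · · · · ·│4
3│· · ♘ · · ♙ · ♘│3
2│♙ ♙ ♙ ♙ ♙ · ♙ ♙│2
1│♖ · ♗ ♕ ♔ ♗ · ♖│1
  ─────────────────
  a b c d e f g h

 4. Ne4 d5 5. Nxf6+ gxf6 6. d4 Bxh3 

  a b c d e f g h
  ─────────────────
8│♜ · · ♛ ♚ ♝ · ♜│8
7│♟ ♟ ♟ · ♟ · · ♟│7
6│♞ · · · · ♟ · ♞│6
5│· · · ♟ · · · ·│5
4│· · · ♙ · · · ·│4
3│· · · · · ♙ · ♝│3
2│♙ ♙ ♙ · ♙ · ♙ ♙│2
1│♖ · ♗ ♕ ♔ ♗ · ♖│1
  ─────────────────
  a b c d e f g h

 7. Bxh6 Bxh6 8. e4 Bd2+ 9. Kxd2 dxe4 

  a b c d e f g h
  ─────────────────
8│♜ · · ♛ ♚ · · ♜│8
7│♟ ♟ ♟ · ♟ · · ♟│7
6│♞ · · · · ♟ · ·│6
5│· · · · · · · ·│5
4│· · · ♙ ♟ · · ·│4
3│· · · · · ♙ · ♝│3
2│♙ ♙ ♙ ♔ · · ♙ ♙│2
1│♖ · · ♕ · ♗ · ♖│1
  ─────────────────
  a b c d e f g h

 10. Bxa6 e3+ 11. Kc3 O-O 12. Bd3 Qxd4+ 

  a b c d e f g h
  ─────────────────
8│♜ · · · · ♜ ♚ ·│8
7│♟ ♟ ♟ · ♟ · · ♟│7
6│· · · · · ♟ · ·│6
5│· · · · · · · ·│5
4│· · · ♛ · · · ·│4
3│· · ♔ ♗ ♟ ♙ · ♝│3
2│♙ ♙ ♙ · · · ♙ ♙│2
1│♖ · · ♕ · · · ♖│1
  ─────────────────
  a b c d e f g h

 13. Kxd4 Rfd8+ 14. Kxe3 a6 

  a b c d e f g h
  ─────────────────
8│♜ · · ♜ · · ♚ ·│8
7│· ♟ ♟ · ♟ · · ♟│7
6│♟ · · · · ♟ · ·│6
5│· · · · · · · ·│5
4│· · · · · · · ·│4
3│· · · ♗ ♔ ♙ · ♝│3
2│♙ ♙ ♙ · · · ♙ ♙│2
1│♖ · · ♕ · · · ♖│1
  ─────────────────
  a b c d e f g h


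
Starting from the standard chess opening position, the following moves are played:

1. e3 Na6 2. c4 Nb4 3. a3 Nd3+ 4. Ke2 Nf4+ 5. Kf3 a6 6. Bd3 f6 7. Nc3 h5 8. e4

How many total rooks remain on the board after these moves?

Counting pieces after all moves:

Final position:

  a b c d e f g h
  ─────────────────
8│♜ · ♝ ♛ ♚ ♝ ♞ ♜│8
7│· ♟ ♟ ♟ ♟ · ♟ ·│7
6│♟ · · · · ♟ · ·│6
5│· · · · · · · ♟│5
4│· · ♙ · ♙ ♞ · ·│4
3│♙ · ♘ ♗ · ♔ · ·│3
2│· ♙ · ♙ · ♙ ♙ ♙│2
1│♖ · ♗ ♕ · · ♘ ♖│1
  ─────────────────
  a b c d e f g h


4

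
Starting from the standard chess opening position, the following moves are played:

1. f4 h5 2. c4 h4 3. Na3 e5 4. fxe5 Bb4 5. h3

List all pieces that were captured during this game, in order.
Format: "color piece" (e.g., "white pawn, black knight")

Tracking captures:
  fxe5: captured black pawn

black pawn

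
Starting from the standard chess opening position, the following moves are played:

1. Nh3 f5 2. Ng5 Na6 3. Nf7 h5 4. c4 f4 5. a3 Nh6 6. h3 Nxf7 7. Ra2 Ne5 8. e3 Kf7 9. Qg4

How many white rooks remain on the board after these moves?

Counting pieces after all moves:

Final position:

  a b c d e f g h
  ─────────────────
8│♜ · ♝ ♛ · ♝ · ♜│8
7│♟ ♟ ♟ ♟ ♟ ♚ ♟ ·│7
6│♞ · · · · · · ·│6
5│· · · · ♞ · · ♟│5
4│· · ♙ · · ♟ ♕ ·│4
3│♙ · · · ♙ · · ♙│3
2│♖ ♙ · ♙ · ♙ ♙ ·│2
1│· ♘ ♗ · ♔ ♗ · ♖│1
  ─────────────────
  a b c d e f g h


2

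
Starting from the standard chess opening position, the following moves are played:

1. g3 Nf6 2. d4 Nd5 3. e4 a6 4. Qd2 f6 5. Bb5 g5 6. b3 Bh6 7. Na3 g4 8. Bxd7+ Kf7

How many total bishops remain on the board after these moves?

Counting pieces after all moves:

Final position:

  a b c d e f g h
  ─────────────────
8│♜ ♞ ♝ ♛ · · · ♜│8
7│· ♟ ♟ ♗ ♟ ♚ · ♟│7
6│♟ · · · · ♟ · ♝│6
5│· · · ♞ · · · ·│5
4│· · · ♙ ♙ · ♟ ·│4
3│♘ ♙ · · · · ♙ ·│3
2│♙ · ♙ ♕ · ♙ · ♙│2
1│♖ · ♗ · ♔ · ♘ ♖│1
  ─────────────────
  a b c d e f g h


4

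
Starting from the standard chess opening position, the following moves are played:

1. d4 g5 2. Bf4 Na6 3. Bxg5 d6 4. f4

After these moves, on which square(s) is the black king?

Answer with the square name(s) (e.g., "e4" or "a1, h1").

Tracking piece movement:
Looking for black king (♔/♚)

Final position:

  a b c d e f g h
  ─────────────────
8│♜ · ♝ ♛ ♚ ♝ ♞ ♜│8
7│♟ ♟ ♟ · ♟ ♟ · ♟│7
6│♞ · · ♟ · · · ·│6
5│· · · · · · ♗ ·│5
4│· · · ♙ · ♙ · ·│4
3│· · · · · · · ·│3
2│♙ ♙ ♙ · ♙ · ♙ ♙│2
1│♖ ♘ · ♕ ♔ ♗ ♘ ♖│1
  ─────────────────
  a b c d e f g h


e8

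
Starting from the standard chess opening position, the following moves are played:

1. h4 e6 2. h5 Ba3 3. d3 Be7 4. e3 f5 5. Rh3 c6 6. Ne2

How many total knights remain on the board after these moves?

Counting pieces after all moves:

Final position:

  a b c d e f g h
  ─────────────────
8│♜ ♞ ♝ ♛ ♚ · ♞ ♜│8
7│♟ ♟ · ♟ ♝ · ♟ ♟│7
6│· · ♟ · ♟ · · ·│6
5│· · · · · ♟ · ♙│5
4│· · · · · · · ·│4
3│· · · ♙ ♙ · · ♖│3
2│♙ ♙ ♙ · ♘ ♙ ♙ ·│2
1│♖ ♘ ♗ ♕ ♔ ♗ · ·│1
  ─────────────────
  a b c d e f g h


4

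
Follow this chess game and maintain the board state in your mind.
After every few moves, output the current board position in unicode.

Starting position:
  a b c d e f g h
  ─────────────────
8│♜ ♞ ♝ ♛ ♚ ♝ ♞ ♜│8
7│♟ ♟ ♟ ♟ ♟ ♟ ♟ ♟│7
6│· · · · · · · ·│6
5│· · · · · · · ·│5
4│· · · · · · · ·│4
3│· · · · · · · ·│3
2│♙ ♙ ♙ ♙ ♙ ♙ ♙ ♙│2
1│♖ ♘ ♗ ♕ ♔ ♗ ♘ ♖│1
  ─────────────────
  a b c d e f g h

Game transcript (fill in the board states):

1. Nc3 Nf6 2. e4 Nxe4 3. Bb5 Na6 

  a b c d e f g h
  ─────────────────
8│♜ · ♝ ♛ ♚ ♝ · ♜│8
7│♟ ♟ ♟ ♟ ♟ ♟ ♟ ♟│7
6│♞ · · · · · · ·│6
5│· ♗ · · · · · ·│5
4│· · · · ♞ · · ·│4
3│· · ♘ · · · · ·│3
2│♙ ♙ ♙ ♙ · ♙ ♙ ♙│2
1│♖ · ♗ ♕ ♔ · ♘ ♖│1
  ─────────────────
  a b c d e f g h

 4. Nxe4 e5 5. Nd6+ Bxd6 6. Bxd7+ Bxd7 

  a b c d e f g h
  ─────────────────
8│♜ · · ♛ ♚ · · ♜│8
7│♟ ♟ ♟ ♝ · ♟ ♟ ♟│7
6│♞ · · ♝ · · · ·│6
5│· · · · ♟ · · ·│5
4│· · · · · · · ·│4
3│· · · · · · · ·│3
2│♙ ♙ ♙ ♙ · ♙ ♙ ♙│2
1│♖ · ♗ ♕ ♔ · ♘ ♖│1
  ─────────────────
  a b c d e f g h

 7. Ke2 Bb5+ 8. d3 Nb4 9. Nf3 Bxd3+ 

  a b c d e f g h
  ─────────────────
8│♜ · · ♛ ♚ · · ♜│8
7│♟ ♟ ♟ · · ♟ ♟ ♟│7
6│· · · ♝ · · · ·│6
5│· · · · ♟ · · ·│5
4│· ♞ · · · · · ·│4
3│· · · ♝ · ♘ · ·│3
2│♙ ♙ ♙ · ♔ ♙ ♙ ♙│2
1│♖ · ♗ ♕ · · · ♖│1
  ─────────────────
  a b c d e f g h

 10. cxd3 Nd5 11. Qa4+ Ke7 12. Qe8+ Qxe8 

  a b c d e f g h
  ─────────────────
8│♜ · · · ♛ · · ♜│8
7│♟ ♟ ♟ · ♚ ♟ ♟ ♟│7
6│· · · ♝ · · · ·│6
5│· · · ♞ ♟ · · ·│5
4│· · · · · · · ·│4
3│· · · ♙ · ♘ · ·│3
2│♙ ♙ · · ♔ ♙ ♙ ♙│2
1│♖ · ♗ · · · · ♖│1
  ─────────────────
  a b c d e f g h

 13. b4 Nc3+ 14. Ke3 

  a b c d e f g h
  ─────────────────
8│♜ · · · ♛ · · ♜│8
7│♟ ♟ ♟ · ♚ ♟ ♟ ♟│7
6│· · · ♝ · · · ·│6
5│· · · · ♟ · · ·│5
4│· ♙ · · · · · ·│4
3│· · ♞ ♙ ♔ ♘ · ·│3
2│♙ · · · · ♙ ♙ ♙│2
1│♖ · ♗ · · · · ♖│1
  ─────────────────
  a b c d e f g h
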